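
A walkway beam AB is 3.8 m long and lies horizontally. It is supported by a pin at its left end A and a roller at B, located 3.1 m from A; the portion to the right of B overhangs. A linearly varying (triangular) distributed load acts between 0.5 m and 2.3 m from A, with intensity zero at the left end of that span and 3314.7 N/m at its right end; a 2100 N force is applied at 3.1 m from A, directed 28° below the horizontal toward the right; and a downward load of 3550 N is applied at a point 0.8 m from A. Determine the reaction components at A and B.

Resultant of the triangular load: ½ × 3314.7 × 1.8 = 2983.23 N, acting at 1.7 m from A (one-third of the span from the peak).
Moments about A: B_y·3.1 − (½·3314.7·1.8)·1.7 − 2100·sin28°·3.1 − 3550·0.8 = 0 → B_y = 10967.8/3.1 = 3538 N.
ΣF_y = 0: A_y + 3538 − ½·3314.7·1.8 − 2100·sin28° − 3550 = 0 → A_y = 3981 N.
ΣF_x = 0: A_x + 2100·cos28° = 0 → A_x = -1854 N.

A_x = -1854 N, A_y = 3981 N, B_y = 3538 N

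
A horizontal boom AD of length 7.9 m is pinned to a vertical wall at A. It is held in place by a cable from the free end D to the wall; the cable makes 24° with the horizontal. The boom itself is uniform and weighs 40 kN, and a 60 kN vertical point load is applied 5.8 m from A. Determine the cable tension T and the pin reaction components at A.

ΣM about A: T·sin24°·7.9 − 40·3.95 − 60·5.8 = 0 → T = 506/(7.9·0.406737) = 157.474 ≈ 157.5 kN.
ΣF_x = 0: A_x − T·cos24° = 0 → A_x = 157.474 × 0.913545 = 143.9 kN.
ΣF_y = 0: A_y + T·sin24° − 40 − 60 = 0 → A_y = 100 − 157.474 × 0.406737 = 35.95 kN.

T = 157.5 kN, A_x = 143.9 kN, A_y = 35.95 kN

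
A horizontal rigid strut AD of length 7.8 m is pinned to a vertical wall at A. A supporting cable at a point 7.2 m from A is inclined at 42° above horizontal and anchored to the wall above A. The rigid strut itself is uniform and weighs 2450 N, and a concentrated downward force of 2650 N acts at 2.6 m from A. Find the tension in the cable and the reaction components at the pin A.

T = 3413 N, A_x = 2537 N, A_y = 2816 N

ΣM about A: T·sin42°·7.2 − 2450·3.9 − 2650·2.6 = 0 → T = 16445/(7.2·0.669131) = 3413.42 ≈ 3413 N.
ΣF_x = 0: A_x − T·cos42° = 0 → A_x = 3413.42 × 0.743145 = 2537 N.
ΣF_y = 0: A_y + T·sin42° − 2450 − 2650 = 0 → A_y = 5100 − 3413.42 × 0.669131 = 2816 N.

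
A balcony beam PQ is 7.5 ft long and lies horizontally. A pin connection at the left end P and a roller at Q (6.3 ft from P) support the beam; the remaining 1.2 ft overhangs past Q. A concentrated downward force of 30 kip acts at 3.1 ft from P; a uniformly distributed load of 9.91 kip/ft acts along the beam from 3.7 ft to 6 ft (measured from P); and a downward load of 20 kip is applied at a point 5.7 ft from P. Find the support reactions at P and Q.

Resultant of the distributed load: 9.91 × 2.3 = 22.793 kip at 4.85 ft from P.
ΣM about P: Q_y·6.3 − 30·3.1 − (9.91·2.3)·4.85 − 20·5.7 = 0 → Q_y = 317.54605/6.3 = 50.4041 ≈ 50.40 kip.
ΣF_y = 0: P_y + 50.4041 − 30 − 9.91·2.3 − 20 = 0 → P_y = 22.39 kip.
ΣF_x = 0: no horizontal applied forces, so P_x = 0.

P_x = 0, P_y = 22.39 kip, Q_y = 50.40 kip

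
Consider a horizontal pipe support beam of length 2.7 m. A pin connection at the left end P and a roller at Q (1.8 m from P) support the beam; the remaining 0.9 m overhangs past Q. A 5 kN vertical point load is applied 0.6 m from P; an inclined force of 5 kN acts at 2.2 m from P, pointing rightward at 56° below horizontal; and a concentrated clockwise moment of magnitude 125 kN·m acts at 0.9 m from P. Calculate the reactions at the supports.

ΣM about P: Q_y·1.8 − 5·0.6 − 5·sin56°·2.2 − 125 = 0 → Q_y = 137.119/1.8 = 76.1772 ≈ 76.18 kN.
ΣF_y = 0: P_y + 76.1772 − 5 − 5·sin56° = 0 → P_y = -67.03 kN.
ΣF_x = 0: P_x + 5·cos56° = 0 → P_x = -2.796 kN.

P_x = -2.796 kN, P_y = -67.03 kN, Q_y = 76.18 kN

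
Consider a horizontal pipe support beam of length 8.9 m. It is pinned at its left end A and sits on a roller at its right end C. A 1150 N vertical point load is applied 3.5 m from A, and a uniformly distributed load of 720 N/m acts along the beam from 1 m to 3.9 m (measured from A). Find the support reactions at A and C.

Resultant of the distributed load: 720 × 2.9 = 2088 N at 2.45 m from A.
Taking moments about A: C_y·8.9 − 1150·3.5 − (720·2.9)·2.45 = 0 → C_y = 9140.6/8.9 = 1027.03 ≈ 1027 N.
ΣF_y = 0: A_y + 1027.03 − 1150 − 720·2.9 = 0 → A_y = 2211 N.
ΣF_x = 0: no horizontal applied forces, so A_x = 0.

A_x = 0, A_y = 2211 N, C_y = 1027 N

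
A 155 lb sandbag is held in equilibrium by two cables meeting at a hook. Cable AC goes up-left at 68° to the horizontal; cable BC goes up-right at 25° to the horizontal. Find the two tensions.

T_AC = 140.7 lb, T_BC = 58.14 lb

ΣF_x = 0: −T_AC·cos68° + T_BC·cos25° = 0 → T_BC = 0.413333·T_AC.
ΣF_y = 0: T_AC·sin68° + T_BC·sin25° = 155.
Substitute: T_AC·(0.927184 + 0.413333·0.422618) = 155 → T_AC = 140.67 ≈ 140.7 lb.
Then T_BC = 0.413333 × 140.67 = 58.14 lb.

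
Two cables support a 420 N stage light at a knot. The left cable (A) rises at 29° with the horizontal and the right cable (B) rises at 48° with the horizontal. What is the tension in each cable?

ΣF_x = 0: −T_A·cos29° + T_B·cos48° = 0 → T_B = 1.3071·T_A.
ΣF_y = 0: T_A·sin29° + T_B·sin48° = 420.
Substitute: T_A·(0.48481 + 1.3071·0.743145) = 420 → T_A = 288.427 ≈ 288.4 N.
Then T_B = 1.3071 × 288.427 = 377.0 N.

T_A = 288.4 N, T_B = 377.0 N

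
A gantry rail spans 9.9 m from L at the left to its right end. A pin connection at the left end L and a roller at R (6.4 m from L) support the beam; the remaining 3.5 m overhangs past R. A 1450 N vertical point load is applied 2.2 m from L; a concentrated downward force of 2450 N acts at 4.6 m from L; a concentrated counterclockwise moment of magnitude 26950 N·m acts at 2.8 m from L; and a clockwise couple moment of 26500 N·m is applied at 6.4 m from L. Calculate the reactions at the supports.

L_x = 0, L_y = 1711 N, R_y = 2189 N

ΣM about L: R_y·6.4 − 1450·2.2 − 2450·4.6 + 26950 − 26500 = 0 → R_y = 14010/6.4 = 2189.06 ≈ 2189 N.
ΣF_y = 0: L_y + 2189.06 − 1450 − 2450 = 0 → L_y = 1711 N.
ΣF_x = 0: no horizontal applied forces, so L_x = 0.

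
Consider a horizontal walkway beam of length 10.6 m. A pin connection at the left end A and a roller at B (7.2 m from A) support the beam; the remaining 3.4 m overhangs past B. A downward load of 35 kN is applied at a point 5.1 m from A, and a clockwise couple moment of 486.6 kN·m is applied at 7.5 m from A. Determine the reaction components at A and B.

A_x = 0, A_y = -57.38 kN, B_y = 92.38 kN

ΣM about A: B_y·7.2 − 35·5.1 − 486.6 = 0 → B_y = 665.1/7.2 = 92.375 ≈ 92.38 kN.
ΣF_y = 0: A_y + 92.375 − 35 = 0 → A_y = -57.38 kN.
ΣF_x = 0: no horizontal applied forces, so A_x = 0.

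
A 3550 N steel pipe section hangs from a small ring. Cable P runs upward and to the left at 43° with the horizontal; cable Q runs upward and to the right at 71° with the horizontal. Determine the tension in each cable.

T_P = 1265 N, T_Q = 2842 N

ΣF_x = 0: −T_P·cos43° + T_Q·cos71° = 0 → T_Q = 2.24639·T_P.
ΣF_y = 0: T_P·sin43° + T_Q·sin71° = 3550.
Substitute: T_P·(0.681998 + 2.24639·0.945519) = 3550 → T_P = 1265.15 ≈ 1265 N.
Then T_Q = 2.24639 × 1265.15 = 2842 N.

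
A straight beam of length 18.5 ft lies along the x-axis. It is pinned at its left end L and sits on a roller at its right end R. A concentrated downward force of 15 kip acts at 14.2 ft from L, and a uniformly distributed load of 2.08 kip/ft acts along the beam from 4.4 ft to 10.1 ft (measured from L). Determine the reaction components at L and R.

Resultant of the distributed load: 2.08 × 5.7 = 11.856 kip at 7.25 ft from L.
Moments about L: R_y·18.5 − 15·14.2 − (2.08·5.7)·7.25 = 0 → R_y = 298.956/18.5 = 16.1598 ≈ 16.16 kip.
ΣF_y = 0: L_y + 16.1598 − 15 − 2.08·5.7 = 0 → L_y = 10.70 kip.
ΣF_x = 0: no horizontal applied forces, so L_x = 0.

L_x = 0, L_y = 10.70 kip, R_y = 16.16 kip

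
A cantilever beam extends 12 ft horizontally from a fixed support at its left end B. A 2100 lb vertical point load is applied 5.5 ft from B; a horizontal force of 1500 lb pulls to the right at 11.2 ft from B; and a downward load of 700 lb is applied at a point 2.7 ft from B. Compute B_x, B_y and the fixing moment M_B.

B_x = -1500 lb, B_y = 2800 lb, M_B = 13440 lb·ft

ΣF_x = 0: B_x + 1500 = 0 → B_x = -1500 lb.
ΣF_y = 0: B_y − 2100 − 700 = 0 → B_y = 2800 lb.
ΣM about B: M_B − 2100·5.5 − 700·2.7 = 0 → M_B = 13440 lb·ft.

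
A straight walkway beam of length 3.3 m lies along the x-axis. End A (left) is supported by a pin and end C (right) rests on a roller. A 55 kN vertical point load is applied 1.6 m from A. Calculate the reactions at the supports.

ΣM about A: C_y·3.3 − 55·1.6 = 0 → C_y = 88/3.3 = 26.6667 ≈ 26.67 kN.
ΣF_y = 0: A_y + 26.6667 − 55 = 0 → A_y = 28.33 kN.
ΣF_x = 0: no horizontal applied forces, so A_x = 0.

A_x = 0, A_y = 28.33 kN, C_y = 26.67 kN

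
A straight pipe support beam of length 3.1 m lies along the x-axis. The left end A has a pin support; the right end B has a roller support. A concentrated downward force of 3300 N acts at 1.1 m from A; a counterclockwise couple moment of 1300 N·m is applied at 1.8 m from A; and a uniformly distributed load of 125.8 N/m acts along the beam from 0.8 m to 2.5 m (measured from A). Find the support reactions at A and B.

Resultant of the distributed load: 125.8 × 1.7 = 213.86 N at 1.65 m from A.
Moments about A: B_y·3.1 − 3300·1.1 + 1300 − (125.8·1.7)·1.65 = 0 → B_y = 2682.869/3.1 = 865.442 ≈ 865.4 N.
ΣF_y = 0: A_y + 865.442 − 3300 − 125.8·1.7 = 0 → A_y = 2648 N.
ΣF_x = 0: no horizontal applied forces, so A_x = 0.

A_x = 0, A_y = 2648 N, B_y = 865.4 N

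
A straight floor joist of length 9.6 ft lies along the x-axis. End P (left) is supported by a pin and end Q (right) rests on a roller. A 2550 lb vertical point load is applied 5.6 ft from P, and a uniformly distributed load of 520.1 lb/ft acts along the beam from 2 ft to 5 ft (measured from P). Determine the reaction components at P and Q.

P_x = 0, P_y = 2054 lb, Q_y = 2056 lb

Resultant of the distributed load: 520.1 × 3 = 1560.3 lb at 3.5 ft from P.
ΣM about P: Q_y·9.6 − 2550·5.6 − (520.1·3)·3.5 = 0 → Q_y = 19741.05/9.6 = 2056.36 ≈ 2056 lb.
ΣF_y = 0: P_y + 2056.36 − 2550 − 520.1·3 = 0 → P_y = 2054 lb.
ΣF_x = 0: no horizontal applied forces, so P_x = 0.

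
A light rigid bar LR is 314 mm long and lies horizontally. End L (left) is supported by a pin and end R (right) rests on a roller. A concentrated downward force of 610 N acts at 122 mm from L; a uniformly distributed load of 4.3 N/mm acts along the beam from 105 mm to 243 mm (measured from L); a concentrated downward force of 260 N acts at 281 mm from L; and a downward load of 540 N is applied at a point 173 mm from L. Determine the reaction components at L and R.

Resultant of the distributed load: 4.3 × 138 = 593.4 N at 174 mm from L.
Taking moments about L: R_y·314 − 610·122 − (4.3·138)·174 − 260·281 − 540·173 = 0 → R_y = 344151.6/314 = 1096.02 ≈ 1096 N.
ΣF_y = 0: L_y + 1096.02 − 610 − 4.3·138 − 260 − 540 = 0 → L_y = 907.4 N.
ΣF_x = 0: no horizontal applied forces, so L_x = 0.

L_x = 0, L_y = 907.4 N, R_y = 1096 N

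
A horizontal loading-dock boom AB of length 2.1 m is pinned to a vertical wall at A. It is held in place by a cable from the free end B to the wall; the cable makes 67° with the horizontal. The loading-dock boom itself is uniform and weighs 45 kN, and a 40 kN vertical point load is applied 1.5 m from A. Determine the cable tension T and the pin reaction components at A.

T = 55.48 kN, A_x = 21.68 kN, A_y = 33.93 kN

ΣM about A: T·sin67°·2.1 − 45·1.05 − 40·1.5 = 0 → T = 107.25/(2.1·0.920505) = 55.482 ≈ 55.48 kN.
ΣF_x = 0: A_x − T·cos67° = 0 → A_x = 55.482 × 0.390731 = 21.68 kN.
ΣF_y = 0: A_y + T·sin67° − 45 − 40 = 0 → A_y = 85 − 55.482 × 0.920505 = 33.93 kN.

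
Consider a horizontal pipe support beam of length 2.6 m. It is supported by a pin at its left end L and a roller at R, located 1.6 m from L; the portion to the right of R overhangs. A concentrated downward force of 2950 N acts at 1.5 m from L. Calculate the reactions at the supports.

L_x = 0, L_y = 184.4 N, R_y = 2766 N

ΣM about L: R_y·1.6 − 2950·1.5 = 0 → R_y = 4425/1.6 = 2765.62 ≈ 2766 N.
ΣF_y = 0: L_y + 2765.62 − 2950 = 0 → L_y = 184.4 N.
ΣF_x = 0: no horizontal applied forces, so L_x = 0.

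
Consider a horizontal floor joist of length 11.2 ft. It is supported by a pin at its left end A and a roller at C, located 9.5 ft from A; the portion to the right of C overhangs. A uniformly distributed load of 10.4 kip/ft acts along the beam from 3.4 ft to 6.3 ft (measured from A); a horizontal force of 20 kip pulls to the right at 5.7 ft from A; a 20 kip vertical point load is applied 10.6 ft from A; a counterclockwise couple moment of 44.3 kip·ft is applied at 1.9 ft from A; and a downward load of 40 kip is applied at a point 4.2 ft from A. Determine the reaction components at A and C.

A_x = -20.00 kip, A_y = 39.43 kip, C_y = 50.73 kip

Resultant of the distributed load: 10.4 × 2.9 = 30.16 kip at 4.85 ft from A.
Taking moments about A: C_y·9.5 − (10.4·2.9)·4.85 − 20·10.6 + 44.3 − 40·4.2 = 0 → C_y = 481.976/9.5 = 50.7343 ≈ 50.73 kip.
ΣF_y = 0: A_y + 50.7343 − 10.4·2.9 − 20 − 40 = 0 → A_y = 39.43 kip.
ΣF_x = 0: A_x + 20 = 0 → A_x = -20.00 kip.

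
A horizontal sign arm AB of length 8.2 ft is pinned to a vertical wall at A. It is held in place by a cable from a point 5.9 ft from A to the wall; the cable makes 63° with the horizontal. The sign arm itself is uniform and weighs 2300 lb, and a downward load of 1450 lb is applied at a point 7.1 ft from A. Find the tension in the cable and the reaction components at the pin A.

ΣM about A: T·sin63°·5.9 − 2300·4.1 − 1450·7.1 = 0 → T = 19725/(5.9·0.891007) = 3752.18 ≈ 3752 lb.
ΣF_x = 0: A_x − T·cos63° = 0 → A_x = 3752.18 × 0.45399 = 1703 lb.
ΣF_y = 0: A_y + T·sin63° − 2300 − 1450 = 0 → A_y = 3750 − 3752.18 × 0.891007 = 406.8 lb.

T = 3752 lb, A_x = 1703 lb, A_y = 406.8 lb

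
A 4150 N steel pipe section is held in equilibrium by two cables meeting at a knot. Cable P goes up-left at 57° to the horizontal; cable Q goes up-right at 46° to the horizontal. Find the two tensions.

T_P = 2959 N, T_Q = 2320 N

ΣF_x = 0: −T_P·cos57° + T_Q·cos46° = 0 → T_Q = 0.784039·T_P.
ΣF_y = 0: T_P·sin57° + T_Q·sin46° = 4150.
Substitute: T_P·(0.838671 + 0.784039·0.71934) = 4150 → T_P = 2958.66 ≈ 2959 N.
Then T_Q = 0.784039 × 2958.66 = 2320 N.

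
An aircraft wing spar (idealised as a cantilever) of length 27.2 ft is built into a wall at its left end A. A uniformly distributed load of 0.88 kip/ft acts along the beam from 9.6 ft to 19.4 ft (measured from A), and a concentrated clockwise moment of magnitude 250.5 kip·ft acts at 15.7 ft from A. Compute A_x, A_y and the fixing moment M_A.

A_x = 0, A_y = 8.624 kip, M_A = 375.5 kip·ft

Resultant of the distributed load: 0.88 × 9.8 = 8.624 kip at 14.5 ft from A.
ΣF_x = 0: A_x = 0.
ΣF_y = 0: A_y − 0.88·9.8 = 0 → A_y = 8.624 kip.
ΣM about A: M_A − (0.88·9.8)·14.5 − 250.5 = 0 → M_A = 375.5 kip·ft.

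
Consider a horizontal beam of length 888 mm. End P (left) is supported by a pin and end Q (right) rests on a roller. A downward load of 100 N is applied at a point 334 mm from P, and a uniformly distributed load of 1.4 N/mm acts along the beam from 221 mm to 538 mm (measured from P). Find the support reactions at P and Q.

P_x = 0, P_y = 316.5 N, Q_y = 227.3 N

Resultant of the distributed load: 1.4 × 317 = 443.8 N at 379.5 mm from P.
ΣM about P: Q_y·888 − 100·334 − (1.4·317)·379.5 = 0 → Q_y = 201822.1/888 = 227.277 ≈ 227.3 N.
ΣF_y = 0: P_y + 227.277 − 100 − 1.4·317 = 0 → P_y = 316.5 N.
ΣF_x = 0: no horizontal applied forces, so P_x = 0.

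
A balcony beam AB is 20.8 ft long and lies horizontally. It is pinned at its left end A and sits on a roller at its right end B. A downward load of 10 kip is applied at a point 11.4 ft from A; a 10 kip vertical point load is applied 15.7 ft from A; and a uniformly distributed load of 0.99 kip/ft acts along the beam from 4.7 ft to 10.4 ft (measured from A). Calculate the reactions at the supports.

A_x = 0, A_y = 10.57 kip, B_y = 15.08 kip

Resultant of the distributed load: 0.99 × 5.7 = 5.643 kip at 7.55 ft from A.
ΣM about A: B_y·20.8 − 10·11.4 − 10·15.7 − (0.99·5.7)·7.55 = 0 → B_y = 313.60465/20.8 = 15.0771 ≈ 15.08 kip.
ΣF_y = 0: A_y + 15.0771 − 10 − 10 − 0.99·5.7 = 0 → A_y = 10.57 kip.
ΣF_x = 0: no horizontal applied forces, so A_x = 0.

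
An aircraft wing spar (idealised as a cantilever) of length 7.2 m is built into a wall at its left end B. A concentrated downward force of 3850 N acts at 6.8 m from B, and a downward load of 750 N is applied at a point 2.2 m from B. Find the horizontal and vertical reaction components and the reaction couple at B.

B_x = 0, B_y = 4600 N, M_B = 27830 N·m

ΣF_x = 0: B_x = 0.
ΣF_y = 0: B_y − 3850 − 750 = 0 → B_y = 4600 N.
ΣM about B: M_B − 3850·6.8 − 750·2.2 = 0 → M_B = 27830 N·m.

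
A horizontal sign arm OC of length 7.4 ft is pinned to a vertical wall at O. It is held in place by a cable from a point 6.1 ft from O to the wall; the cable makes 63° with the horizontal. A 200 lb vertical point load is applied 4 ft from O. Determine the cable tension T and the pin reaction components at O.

T = 147.2 lb, O_x = 66.82 lb, O_y = 68.85 lb

ΣM about O: T·sin63°·6.1 − 200·4 = 0 → T = 800/(6.1·0.891007) = 147.19 ≈ 147.2 lb.
ΣF_x = 0: O_x − T·cos63° = 0 → O_x = 147.19 × 0.45399 = 66.82 lb.
ΣF_y = 0: O_y + T·sin63° − 200 = 0 → O_y = 200 − 147.19 × 0.891007 = 68.85 lb.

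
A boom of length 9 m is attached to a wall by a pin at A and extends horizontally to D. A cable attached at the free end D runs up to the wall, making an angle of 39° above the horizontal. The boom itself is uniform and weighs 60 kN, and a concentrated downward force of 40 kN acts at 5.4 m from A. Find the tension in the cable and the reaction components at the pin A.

ΣM about A: T·sin39°·9 − 60·4.5 − 40·5.4 = 0 → T = 486/(9·0.62932) = 85.8069 ≈ 85.81 kN.
ΣF_x = 0: A_x − T·cos39° = 0 → A_x = 85.8069 × 0.777146 = 66.68 kN.
ΣF_y = 0: A_y + T·sin39° − 60 − 40 = 0 → A_y = 100 − 85.8069 × 0.62932 = 46.00 kN.

T = 85.81 kN, A_x = 66.68 kN, A_y = 46.00 kN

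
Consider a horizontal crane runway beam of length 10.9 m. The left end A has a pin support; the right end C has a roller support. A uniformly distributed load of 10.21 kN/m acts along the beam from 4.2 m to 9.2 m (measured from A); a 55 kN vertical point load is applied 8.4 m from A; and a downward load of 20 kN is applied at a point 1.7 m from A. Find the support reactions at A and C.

Resultant of the distributed load: 10.21 × 5 = 51.05 kN at 6.7 m from A.
ΣM about A: C_y·10.9 − (10.21·5)·6.7 − 55·8.4 − 20·1.7 = 0 → C_y = 838.035/10.9 = 76.8839 ≈ 76.88 kN.
ΣF_y = 0: A_y + 76.8839 − 10.21·5 − 55 − 20 = 0 → A_y = 49.17 kN.
ΣF_x = 0: no horizontal applied forces, so A_x = 0.

A_x = 0, A_y = 49.17 kN, C_y = 76.88 kN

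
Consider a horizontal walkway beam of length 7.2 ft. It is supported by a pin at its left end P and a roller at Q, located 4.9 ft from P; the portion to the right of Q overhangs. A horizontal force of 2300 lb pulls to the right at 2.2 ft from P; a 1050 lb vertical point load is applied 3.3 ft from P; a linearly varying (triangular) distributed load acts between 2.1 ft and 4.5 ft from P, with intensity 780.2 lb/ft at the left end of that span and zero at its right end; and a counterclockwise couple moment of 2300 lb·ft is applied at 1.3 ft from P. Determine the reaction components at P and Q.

P_x = -2300 lb, P_y = 1194 lb, Q_y = 791.9 lb

Resultant of the triangular load: ½ × 780.2 × 2.4 = 936.24 lb, acting at 2.9 ft from P (one-third of the span from the peak).
Taking moments about P: Q_y·4.9 − 1050·3.3 − (½·780.2·2.4)·2.9 + 2300 = 0 → Q_y = 3880.096/4.9 = 791.856 ≈ 791.9 lb.
ΣF_y = 0: P_y + 791.856 − 1050 − ½·780.2·2.4 = 0 → P_y = 1194 lb.
ΣF_x = 0: P_x + 2300 = 0 → P_x = -2300 lb.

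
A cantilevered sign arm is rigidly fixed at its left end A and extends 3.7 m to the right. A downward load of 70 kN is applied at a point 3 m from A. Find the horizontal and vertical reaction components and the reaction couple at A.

ΣF_x = 0: A_x = 0.
ΣF_y = 0: A_y − 70 = 0 → A_y = 70.00 kN.
ΣM about A: M_A − 70·3 = 0 → M_A = 210.0 kN·m.

A_x = 0, A_y = 70.00 kN, M_A = 210.0 kN·m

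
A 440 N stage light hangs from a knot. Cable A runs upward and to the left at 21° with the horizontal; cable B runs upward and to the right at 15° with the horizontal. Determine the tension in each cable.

ΣF_x = 0: −T_A·cos21° + T_B·cos15° = 0 → T_B = 0.966514·T_A.
ΣF_y = 0: T_A·sin21° + T_B·sin15° = 440.
Substitute: T_A·(0.358368 + 0.966514·0.258819) = 440 → T_A = 723.066 ≈ 723.1 N.
Then T_B = 0.966514 × 723.066 = 698.9 N.

T_A = 723.1 N, T_B = 698.9 N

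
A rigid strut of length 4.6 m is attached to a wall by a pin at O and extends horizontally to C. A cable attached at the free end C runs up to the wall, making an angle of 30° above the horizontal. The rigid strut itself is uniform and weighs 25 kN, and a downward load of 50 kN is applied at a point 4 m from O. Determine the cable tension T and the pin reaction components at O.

ΣM about O: T·sin30°·4.6 − 25·2.3 − 50·4 = 0 → T = 257.5/(4.6·0.5) = 111.957 ≈ 112.0 kN.
ΣF_x = 0: O_x − T·cos30° = 0 → O_x = 111.957 × 0.866025 = 96.96 kN.
ΣF_y = 0: O_y + T·sin30° − 25 − 50 = 0 → O_y = 75 − 111.957 × 0.5 = 19.02 kN.

T = 112.0 kN, O_x = 96.96 kN, O_y = 19.02 kN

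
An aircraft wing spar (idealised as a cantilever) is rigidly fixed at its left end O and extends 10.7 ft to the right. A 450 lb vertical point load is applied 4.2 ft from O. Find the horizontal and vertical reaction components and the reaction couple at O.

O_x = 0, O_y = 450.0 lb, M_O = 1890 lb·ft

ΣF_x = 0: O_x = 0.
ΣF_y = 0: O_y − 450 = 0 → O_y = 450.0 lb.
ΣM about O: M_O − 450·4.2 = 0 → M_O = 1890 lb·ft.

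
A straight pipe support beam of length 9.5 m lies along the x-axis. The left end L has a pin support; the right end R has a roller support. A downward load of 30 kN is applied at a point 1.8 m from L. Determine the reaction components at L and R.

L_x = 0, L_y = 24.32 kN, R_y = 5.684 kN

ΣM about L: R_y·9.5 − 30·1.8 = 0 → R_y = 54/9.5 = 5.68421 ≈ 5.684 kN.
ΣF_y = 0: L_y + 5.68421 − 30 = 0 → L_y = 24.32 kN.
ΣF_x = 0: no horizontal applied forces, so L_x = 0.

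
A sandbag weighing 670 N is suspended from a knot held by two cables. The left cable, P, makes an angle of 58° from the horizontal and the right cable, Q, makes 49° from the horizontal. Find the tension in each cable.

T_P = 459.6 N, T_Q = 371.3 N

ΣF_x = 0: −T_P·cos58° + T_Q·cos49° = 0 → T_Q = 0.807731·T_P.
ΣF_y = 0: T_P·sin58° + T_Q·sin49° = 670.
Substitute: T_P·(0.848048 + 0.807731·0.75471) = 670 → T_P = 459.644 ≈ 459.6 N.
Then T_Q = 0.807731 × 459.644 = 371.3 N.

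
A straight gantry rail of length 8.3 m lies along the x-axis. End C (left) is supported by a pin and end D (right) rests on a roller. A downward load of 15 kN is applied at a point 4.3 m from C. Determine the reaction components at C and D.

Moments about C: D_y·8.3 − 15·4.3 = 0 → D_y = 64.5/8.3 = 7.77108 ≈ 7.771 kN.
ΣF_y = 0: C_y + 7.77108 − 15 = 0 → C_y = 7.229 kN.
ΣF_x = 0: no horizontal applied forces, so C_x = 0.

C_x = 0, C_y = 7.229 kN, D_y = 7.771 kN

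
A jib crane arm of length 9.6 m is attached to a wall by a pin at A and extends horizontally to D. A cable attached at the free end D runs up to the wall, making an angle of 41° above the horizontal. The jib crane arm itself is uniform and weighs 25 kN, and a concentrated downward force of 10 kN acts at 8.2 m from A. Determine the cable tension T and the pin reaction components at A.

T = 32.07 kN, A_x = 24.21 kN, A_y = 13.96 kN

ΣM about A: T·sin41°·9.6 − 25·4.8 − 10·8.2 = 0 → T = 202/(9.6·0.656059) = 32.0728 ≈ 32.07 kN.
ΣF_x = 0: A_x − T·cos41° = 0 → A_x = 32.0728 × 0.75471 = 24.21 kN.
ΣF_y = 0: A_y + T·sin41° − 25 − 10 = 0 → A_y = 35 − 32.0728 × 0.656059 = 13.96 kN.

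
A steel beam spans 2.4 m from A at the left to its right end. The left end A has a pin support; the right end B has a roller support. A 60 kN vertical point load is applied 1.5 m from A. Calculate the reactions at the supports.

A_x = 0, A_y = 22.50 kN, B_y = 37.50 kN

Moments about A: B_y·2.4 − 60·1.5 = 0 → B_y = 90/2.4 = 37.50 kN.
ΣF_y = 0: A_y + 37.5 − 60 = 0 → A_y = 22.50 kN.
ΣF_x = 0: no horizontal applied forces, so A_x = 0.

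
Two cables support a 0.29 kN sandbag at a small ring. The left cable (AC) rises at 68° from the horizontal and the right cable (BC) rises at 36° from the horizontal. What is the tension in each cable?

T_AC = 0.2418 kN, T_BC = 0.1120 kN

ΣF_x = 0: −T_AC·cos68° + T_BC·cos36° = 0 → T_BC = 0.463039·T_AC.
ΣF_y = 0: T_AC·sin68° + T_BC·sin36° = 0.29.
Substitute: T_AC·(0.927184 + 0.463039·0.587785) = 0.29 → T_AC = 0.241797 ≈ 0.2418 kN.
Then T_BC = 0.463039 × 0.241797 = 0.1120 kN.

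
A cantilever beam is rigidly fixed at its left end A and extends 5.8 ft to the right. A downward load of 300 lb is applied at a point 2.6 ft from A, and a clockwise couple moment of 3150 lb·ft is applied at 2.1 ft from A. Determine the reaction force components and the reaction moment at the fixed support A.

A_x = 0, A_y = 300.0 lb, M_A = 3930 lb·ft

ΣF_x = 0: A_x = 0.
ΣF_y = 0: A_y − 300 = 0 → A_y = 300.0 lb.
ΣM about A: M_A − 300·2.6 − 3150 = 0 → M_A = 3930 lb·ft.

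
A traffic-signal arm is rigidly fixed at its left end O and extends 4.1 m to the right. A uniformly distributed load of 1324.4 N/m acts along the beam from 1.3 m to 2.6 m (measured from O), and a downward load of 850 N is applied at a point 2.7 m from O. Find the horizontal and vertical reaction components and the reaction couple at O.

O_x = 0, O_y = 2572 N, M_O = 5652 N·m

Resultant of the distributed load: 1324.4 × 1.3 = 1721.72 N at 1.95 m from O.
ΣF_x = 0: O_x = 0.
ΣF_y = 0: O_y − 1324.4·1.3 − 850 = 0 → O_y = 2572 N.
ΣM about O: M_O − (1324.4·1.3)·1.95 − 850·2.7 = 0 → M_O = 5652 N·m.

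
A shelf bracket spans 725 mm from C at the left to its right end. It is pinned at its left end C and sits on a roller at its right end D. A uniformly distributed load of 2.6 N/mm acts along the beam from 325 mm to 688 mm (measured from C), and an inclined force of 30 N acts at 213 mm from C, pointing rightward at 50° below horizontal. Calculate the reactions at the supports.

Resultant of the distributed load: 2.6 × 363 = 943.8 N at 506.5 mm from C.
ΣM about C: D_y·725 − (2.6·363)·506.5 − 30·sin50°·213 = 0 → D_y = 482930/725 = 666.11 ≈ 666.1 N.
ΣF_y = 0: C_y + 666.11 − 2.6·363 − 30·sin50° = 0 → C_y = 300.7 N.
ΣF_x = 0: C_x + 30·cos50° = 0 → C_x = -19.28 N.

C_x = -19.28 N, C_y = 300.7 N, D_y = 666.1 N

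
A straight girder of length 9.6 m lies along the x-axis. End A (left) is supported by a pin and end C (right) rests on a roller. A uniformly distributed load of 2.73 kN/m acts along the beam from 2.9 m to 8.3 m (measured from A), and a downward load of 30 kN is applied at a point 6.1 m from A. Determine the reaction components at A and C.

Resultant of the distributed load: 2.73 × 5.4 = 14.742 kN at 5.6 m from A.
ΣM about A: C_y·9.6 − (2.73·5.4)·5.6 − 30·6.1 = 0 → C_y = 265.5552/9.6 = 27.662 ≈ 27.66 kN.
ΣF_y = 0: A_y + 27.662 − 2.73·5.4 − 30 = 0 → A_y = 17.08 kN.
ΣF_x = 0: no horizontal applied forces, so A_x = 0.

A_x = 0, A_y = 17.08 kN, C_y = 27.66 kN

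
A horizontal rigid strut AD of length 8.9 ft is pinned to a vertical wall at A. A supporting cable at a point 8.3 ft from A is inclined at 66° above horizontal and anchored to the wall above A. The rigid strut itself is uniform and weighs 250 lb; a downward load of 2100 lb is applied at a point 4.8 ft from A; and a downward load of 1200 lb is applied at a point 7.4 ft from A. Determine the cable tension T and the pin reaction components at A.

ΣM about A: T·sin66°·8.3 − 250·4.45 − 2100·4.8 − 1200·7.4 = 0 → T = 20072.5/(8.3·0.913545) = 2647.24 ≈ 2647 lb.
ΣF_x = 0: A_x − T·cos66° = 0 → A_x = 2647.24 × 0.406737 = 1077 lb.
ΣF_y = 0: A_y + T·sin66° − 250 − 2100 − 1200 = 0 → A_y = 3550 − 2647.24 × 0.913545 = 1132 lb.

T = 2647 lb, A_x = 1077 lb, A_y = 1132 lb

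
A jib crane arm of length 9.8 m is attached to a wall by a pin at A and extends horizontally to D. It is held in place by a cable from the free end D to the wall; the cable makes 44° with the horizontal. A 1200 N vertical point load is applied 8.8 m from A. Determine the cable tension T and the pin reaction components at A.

ΣM about A: T·sin44°·9.8 − 1200·8.8 = 0 → T = 10560/(9.8·0.694658) = 1551.2 ≈ 1551 N.
ΣF_x = 0: A_x − T·cos44° = 0 → A_x = 1551.2 × 0.71934 = 1116 N.
ΣF_y = 0: A_y + T·sin44° − 1200 = 0 → A_y = 1200 − 1551.2 × 0.694658 = 122.4 N.

T = 1551 N, A_x = 1116 N, A_y = 122.4 N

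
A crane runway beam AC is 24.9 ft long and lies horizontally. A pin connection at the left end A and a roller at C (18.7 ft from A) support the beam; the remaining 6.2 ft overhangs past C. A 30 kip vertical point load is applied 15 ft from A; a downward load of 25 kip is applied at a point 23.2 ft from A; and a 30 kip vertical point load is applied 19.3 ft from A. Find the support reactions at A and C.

ΣM about A: C_y·18.7 − 30·15 − 25·23.2 − 30·19.3 = 0 → C_y = 1609/18.7 = 86.0428 ≈ 86.04 kip.
ΣF_y = 0: A_y + 86.0428 − 30 − 25 − 30 = 0 → A_y = -1.043 kip.
ΣF_x = 0: no horizontal applied forces, so A_x = 0.

A_x = 0, A_y = -1.043 kip, C_y = 86.04 kip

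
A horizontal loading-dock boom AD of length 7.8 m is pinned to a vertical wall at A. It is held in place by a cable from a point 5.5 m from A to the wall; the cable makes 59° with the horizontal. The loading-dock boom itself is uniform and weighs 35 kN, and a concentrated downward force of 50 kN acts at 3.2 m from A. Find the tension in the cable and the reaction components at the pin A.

T = 62.89 kN, A_x = 32.39 kN, A_y = 31.09 kN

ΣM about A: T·sin59°·5.5 − 35·3.9 − 50·3.2 = 0 → T = 296.5/(5.5·0.857167) = 62.8922 ≈ 62.89 kN.
ΣF_x = 0: A_x − T·cos59° = 0 → A_x = 62.8922 × 0.515038 = 32.39 kN.
ΣF_y = 0: A_y + T·sin59° − 35 − 50 = 0 → A_y = 85 − 62.8922 × 0.857167 = 31.09 kN.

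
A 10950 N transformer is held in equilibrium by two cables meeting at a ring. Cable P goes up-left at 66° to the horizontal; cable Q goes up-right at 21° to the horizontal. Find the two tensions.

ΣF_x = 0: −T_P·cos66° + T_Q·cos21° = 0 → T_Q = 0.435674·T_P.
ΣF_y = 0: T_P·sin66° + T_Q·sin21° = 10950.
Substitute: T_P·(0.913545 + 0.435674·0.358368) = 10950 → T_P = 10236.7 ≈ 10240 N.
Then T_Q = 0.435674 × 10236.7 = 4460 N.

T_P = 10240 N, T_Q = 4460 N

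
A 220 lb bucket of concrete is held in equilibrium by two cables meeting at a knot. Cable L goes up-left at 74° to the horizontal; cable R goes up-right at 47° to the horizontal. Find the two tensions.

ΣF_x = 0: −T_L·cos74° + T_R·cos47° = 0 → T_R = 0.404161·T_L.
ΣF_y = 0: T_L·sin74° + T_R·sin47° = 220.
Substitute: T_L·(0.961262 + 0.404161·0.731354) = 220 → T_L = 175.041 ≈ 175.0 lb.
Then T_R = 0.404161 × 175.041 = 70.74 lb.

T_L = 175.0 lb, T_R = 70.74 lb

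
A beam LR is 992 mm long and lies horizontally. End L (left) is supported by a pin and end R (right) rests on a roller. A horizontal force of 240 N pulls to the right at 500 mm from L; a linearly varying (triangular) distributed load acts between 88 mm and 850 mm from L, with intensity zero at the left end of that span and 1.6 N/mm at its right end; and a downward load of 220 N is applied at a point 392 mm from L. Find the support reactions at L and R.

L_x = -240.0 N, L_y = 376.4 N, R_y = 453.2 N

Resultant of the triangular load: ½ × 1.6 × 762 = 609.6 N, acting at 596 mm from L (one-third of the span from the peak).
Taking moments about L: R_y·992 − (½·1.6·762)·596 − 220·392 = 0 → R_y = 449561.6/992 = 453.187 ≈ 453.2 N.
ΣF_y = 0: L_y + 453.187 − ½·1.6·762 − 220 = 0 → L_y = 376.4 N.
ΣF_x = 0: L_x + 240 = 0 → L_x = -240.0 N.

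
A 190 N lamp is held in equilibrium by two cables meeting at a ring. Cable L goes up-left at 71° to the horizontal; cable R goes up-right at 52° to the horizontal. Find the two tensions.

ΣF_x = 0: −T_L·cos71° + T_R·cos52° = 0 → T_R = 0.52881·T_L.
ΣF_y = 0: T_L·sin71° + T_R·sin52° = 190.
Substitute: T_L·(0.945519 + 0.52881·0.788011) = 190 → T_L = 139.477 ≈ 139.5 N.
Then T_R = 0.52881 × 139.477 = 73.76 N.

T_L = 139.5 N, T_R = 73.76 N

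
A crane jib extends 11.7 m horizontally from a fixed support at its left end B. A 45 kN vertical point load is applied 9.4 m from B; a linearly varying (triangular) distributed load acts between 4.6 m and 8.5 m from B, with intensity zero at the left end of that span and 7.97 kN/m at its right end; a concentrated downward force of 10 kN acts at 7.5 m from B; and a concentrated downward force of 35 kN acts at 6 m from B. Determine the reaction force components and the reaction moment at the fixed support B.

Resultant of the triangular load: ½ × 7.97 × 3.9 = 15.5415 kN, acting at 7.2 m from B (one-third of the span from the peak).
ΣF_x = 0: B_x = 0.
ΣF_y = 0: B_y − 45 − ½·7.97·3.9 − 10 − 35 = 0 → B_y = 105.5 kN.
ΣM about B: M_B − 45·9.4 − (½·7.97·3.9)·7.2 − 10·7.5 − 35·6 = 0 → M_B = 819.9 kN·m.

B_x = 0, B_y = 105.5 kN, M_B = 819.9 kN·m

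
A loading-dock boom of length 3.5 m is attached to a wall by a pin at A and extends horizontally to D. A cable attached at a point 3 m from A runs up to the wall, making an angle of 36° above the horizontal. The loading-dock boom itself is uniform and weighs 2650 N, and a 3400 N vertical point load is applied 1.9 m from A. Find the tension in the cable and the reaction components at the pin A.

ΣM about A: T·sin36°·3 − 2650·1.75 − 3400·1.9 = 0 → T = 11097.5/(3·0.587785) = 6293.4 ≈ 6293 N.
ΣF_x = 0: A_x − T·cos36° = 0 → A_x = 6293.4 × 0.809017 = 5091 N.
ΣF_y = 0: A_y + T·sin36° − 2650 − 3400 = 0 → A_y = 6050 − 6293.4 × 0.587785 = 2351 N.

T = 6293 N, A_x = 5091 N, A_y = 2351 N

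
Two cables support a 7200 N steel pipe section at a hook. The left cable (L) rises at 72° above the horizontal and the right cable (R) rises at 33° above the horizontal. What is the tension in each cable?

ΣF_x = 0: −T_L·cos72° + T_R·cos33° = 0 → T_R = 0.368461·T_L.
ΣF_y = 0: T_L·sin72° + T_R·sin33° = 7200.
Substitute: T_L·(0.951057 + 0.368461·0.544639) = 7200 → T_L = 6251.44 ≈ 6251 N.
Then T_R = 0.368461 × 6251.44 = 2303 N.

T_L = 6251 N, T_R = 2303 N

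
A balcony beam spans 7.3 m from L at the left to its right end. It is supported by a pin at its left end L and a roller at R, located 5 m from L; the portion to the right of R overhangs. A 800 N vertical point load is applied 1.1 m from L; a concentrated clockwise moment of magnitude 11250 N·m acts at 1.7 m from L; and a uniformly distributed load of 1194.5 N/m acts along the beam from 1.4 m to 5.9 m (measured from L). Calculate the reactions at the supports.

L_x = 0, L_y = -174.7 N, R_y = 6350 N

Resultant of the distributed load: 1194.5 × 4.5 = 5375.25 N at 3.65 m from L.
ΣM about L: R_y·5 − 800·1.1 − 11250 − (1194.5·4.5)·3.65 = 0 → R_y = 31749.6625/5 = 6349.93 ≈ 6350 N.
ΣF_y = 0: L_y + 6349.93 − 800 − 1194.5·4.5 = 0 → L_y = -174.7 N.
ΣF_x = 0: no horizontal applied forces, so L_x = 0.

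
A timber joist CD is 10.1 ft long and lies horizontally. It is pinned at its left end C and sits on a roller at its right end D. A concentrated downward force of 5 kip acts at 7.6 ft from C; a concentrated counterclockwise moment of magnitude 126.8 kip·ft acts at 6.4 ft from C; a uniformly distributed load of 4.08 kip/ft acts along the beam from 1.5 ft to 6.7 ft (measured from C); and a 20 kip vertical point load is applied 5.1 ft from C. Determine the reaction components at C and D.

C_x = 0, C_y = 36.30 kip, D_y = 9.919 kip

Resultant of the distributed load: 4.08 × 5.2 = 21.216 kip at 4.1 ft from C.
Taking moments about C: D_y·10.1 − 5·7.6 + 126.8 − (4.08·5.2)·4.1 − 20·5.1 = 0 → D_y = 100.1856/10.1 = 9.91937 ≈ 9.919 kip.
ΣF_y = 0: C_y + 9.91937 − 5 − 4.08·5.2 − 20 = 0 → C_y = 36.30 kip.
ΣF_x = 0: no horizontal applied forces, so C_x = 0.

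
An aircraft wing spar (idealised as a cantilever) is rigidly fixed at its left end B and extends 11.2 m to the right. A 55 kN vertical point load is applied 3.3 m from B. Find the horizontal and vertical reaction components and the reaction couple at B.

B_x = 0, B_y = 55.00 kN, M_B = 181.5 kN·m

ΣF_x = 0: B_x = 0.
ΣF_y = 0: B_y − 55 = 0 → B_y = 55.00 kN.
ΣM about B: M_B − 55·3.3 = 0 → M_B = 181.5 kN·m.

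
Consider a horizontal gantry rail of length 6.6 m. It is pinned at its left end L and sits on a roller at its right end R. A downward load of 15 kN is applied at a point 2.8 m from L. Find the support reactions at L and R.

ΣM about L: R_y·6.6 − 15·2.8 = 0 → R_y = 42/6.6 = 6.36364 ≈ 6.364 kN.
ΣF_y = 0: L_y + 6.36364 − 15 = 0 → L_y = 8.636 kN.
ΣF_x = 0: no horizontal applied forces, so L_x = 0.

L_x = 0, L_y = 8.636 kN, R_y = 6.364 kN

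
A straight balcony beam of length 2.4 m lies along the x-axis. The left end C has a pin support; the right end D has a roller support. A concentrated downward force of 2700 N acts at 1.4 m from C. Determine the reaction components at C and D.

C_x = 0, C_y = 1125 N, D_y = 1575 N

Taking moments about C: D_y·2.4 − 2700·1.4 = 0 → D_y = 3780/2.4 = 1575 N.
ΣF_y = 0: C_y + 1575 − 2700 = 0 → C_y = 1125 N.
ΣF_x = 0: no horizontal applied forces, so C_x = 0.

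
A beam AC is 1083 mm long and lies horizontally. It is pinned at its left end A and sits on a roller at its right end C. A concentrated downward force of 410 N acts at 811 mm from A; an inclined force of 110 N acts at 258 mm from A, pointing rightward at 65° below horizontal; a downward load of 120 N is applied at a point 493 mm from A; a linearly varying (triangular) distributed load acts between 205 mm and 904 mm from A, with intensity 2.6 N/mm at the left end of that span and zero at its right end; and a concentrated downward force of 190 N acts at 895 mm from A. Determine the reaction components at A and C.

A_x = -46.49 N, A_y = 818.5 N, C_y = 909.9 N

Resultant of the triangular load: ½ × 2.6 × 699 = 908.7 N, acting at 438 mm from A (one-third of the span from the peak).
Taking moments about A: C_y·1083 − 410·811 − 110·sin65°·258 − 120·493 − (½·2.6·699)·438 − 190·895 = 0 → C_y = 985452/1083 = 909.928 ≈ 909.9 N.
ΣF_y = 0: A_y + 909.928 − 410 − 110·sin65° − 120 − ½·2.6·699 − 190 = 0 → A_y = 818.5 N.
ΣF_x = 0: A_x + 110·cos65° = 0 → A_x = -46.49 N.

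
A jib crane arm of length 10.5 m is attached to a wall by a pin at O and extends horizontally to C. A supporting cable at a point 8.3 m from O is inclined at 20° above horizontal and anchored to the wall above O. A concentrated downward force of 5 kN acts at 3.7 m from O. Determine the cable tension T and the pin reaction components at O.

ΣM about O: T·sin20°·8.3 − 5·3.7 = 0 → T = 18.5/(8.3·0.34202) = 6.51692 ≈ 6.517 kN.
ΣF_x = 0: O_x − T·cos20° = 0 → O_x = 6.51692 × 0.939693 = 6.124 kN.
ΣF_y = 0: O_y + T·sin20° − 5 = 0 → O_y = 5 − 6.51692 × 0.34202 = 2.771 kN.

T = 6.517 kN, O_x = 6.124 kN, O_y = 2.771 kN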